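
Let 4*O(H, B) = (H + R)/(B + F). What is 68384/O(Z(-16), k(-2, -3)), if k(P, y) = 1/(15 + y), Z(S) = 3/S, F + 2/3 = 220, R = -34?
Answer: -2880881152/1641 ≈ -1.7556e+6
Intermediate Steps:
F = 658/3 (F = -⅔ + 220 = 658/3 ≈ 219.33)
O(H, B) = (-34 + H)/(4*(658/3 + B)) (O(H, B) = ((H - 34)/(B + 658/3))/4 = ((-34 + H)/(658/3 + B))/4 = (-34 + H)/(4*(658/3 + B)))
68384/O(Z(-16), k(-2, -3)) = 68384/((3*(-34 + 3/(-16))/(4*(658 + 3/(15 - 3))))) = 68384/((3*(-34 + 3*(-1/16))/(4*(658 + 3/12)))) = 68384/((3*(-34 - 3/16)/(4*(658 + 3*(1/12))))) = 68384/(((¾)*(-547/16)/(658 + ¼))) = 68384/(((¾)*(-547/16)/(2633/4))) = 68384/(((¾)*(4/2633)*(-547/16))) = 68384/(-1641/42128) = 68384*(-42128/1641) = -2880881152/1641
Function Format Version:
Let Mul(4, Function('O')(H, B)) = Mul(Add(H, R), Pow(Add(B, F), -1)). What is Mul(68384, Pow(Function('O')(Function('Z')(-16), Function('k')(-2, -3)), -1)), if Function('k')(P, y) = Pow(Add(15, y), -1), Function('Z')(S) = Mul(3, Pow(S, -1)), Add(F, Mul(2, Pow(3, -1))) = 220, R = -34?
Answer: Rational(-2880881152, 1641) ≈ -1.7556e+6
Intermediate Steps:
F = Rational(658, 3) (F = Add(Rational(-2, 3), 220) = Rational(658, 3) ≈ 219.33)
Function('O')(H, B) = Mul(Rational(1, 4), Pow(Add(Rational(658, 3), B), -1), Add(-34, H)) (Function('O')(H, B) = Mul(Rational(1, 4), Mul(Add(H, -34), Pow(Add(B, Rational(658, 3)), -1))) = Mul(Rational(1, 4), Mul(Add(-34, H), Pow(Add(Rational(658, 3), B), -1))) = Mul(Rational(1, 4), Mul(Pow(Add(Rational(658, 3), B), -1), Add(-34, H))) = Mul(Rational(1, 4), Pow(Add(Rational(658, 3), B), -1), Add(-34, H)))
Mul(68384, Pow(Function('O')(Function('Z')(-16), Function('k')(-2, -3)), -1)) = Mul(68384, Pow(Mul(Rational(3, 4), Pow(Add(658, Mul(3, Pow(Add(15, -3), -1))), -1), Add(-34, Mul(3, Pow(-16, -1)))), -1)) = Mul(68384, Pow(Mul(Rational(3, 4), Pow(Add(658, Mul(3, Pow(12, -1))), -1), Add(-34, Mul(3, Rational(-1, 16)))), -1)) = Mul(68384, Pow(Mul(Rational(3, 4), Pow(Add(658, Mul(3, Rational(1, 12))), -1), Add(-34, Rational(-3, 16))), -1)) = Mul(68384, Pow(Mul(Rational(3, 4), Pow(Add(658, Rational(1, 4)), -1), Rational(-547, 16)), -1)) = Mul(68384, Pow(Mul(Rational(3, 4), Pow(Rational(2633, 4), -1), Rational(-547, 16)), -1)) = Mul(68384, Pow(Mul(Rational(3, 4), Rational(4, 2633), Rational(-547, 16)), -1)) = Mul(68384, Pow(Rational(-1641, 42128), -1)) = Mul(68384, Rational(-42128, 1641)) = Rational(-2880881152, 1641)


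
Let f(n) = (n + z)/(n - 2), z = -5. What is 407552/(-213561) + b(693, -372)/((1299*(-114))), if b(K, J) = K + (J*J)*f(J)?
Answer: -1876051075471/657105413778 ≈ -2.8550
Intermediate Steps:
f(n) = (-5 + n)/(-2 + n) (f(n) = (n - 5)/(n - 2) = (-5 + n)/(-2 + n))
b(K, J) = K + J²*(-5 + J)/(-2 + J) (b(K, J) = K + (J*J)*((-5 + J)/(-2 + J)) = K + J²*((-5 + J)/(-2 + J)) = K + J²*(-5 + J)/(-2 + J))
407552/(-213561) + b(693, -372)/((1299*(-114))) = 407552/(-213561) + ((693*(-2 - 372) + (-372)²*(-5 - 372))/(-2 - 372))/((1299*(-114))) = 407552*(-1/213561) + ((693*(-374) + 138384*(-377))/(-374))/(-148086) = -407552/213561 - (-259182 - 52170768)/374*(-1/148086) = -407552/213561 - 1/374*(-52429950)*(-1/148086) = -407552/213561 + (26214975/187)*(-1/148086) = -407552/213561 - 2912775/3076898 = -1876051075471/657105413778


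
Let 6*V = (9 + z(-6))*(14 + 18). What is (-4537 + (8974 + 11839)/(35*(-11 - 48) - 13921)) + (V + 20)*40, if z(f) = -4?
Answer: -128126285/47958 ≈ -2671.6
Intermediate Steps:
V = 80/3 (V = ((9 - 4)*(14 + 18))/6 = (5*32)/6 = (1/6)*160 = 80/3 ≈ 26.667)
(-4537 + (8974 + 11839)/(35*(-11 - 48) - 13921)) + (V + 20)*40 = (-4537 + (8974 + 11839)/(35*(-11 - 48) - 13921)) + (80/3 + 20)*40 = (-4537 + 20813/(35*(-59) - 13921)) + (140/3)*40 = (-4537 + 20813/(-2065 - 13921)) + 5600/3 = (-4537 + 20813/(-15986)) + 5600/3 = (-4537 + 20813*(-1/15986)) + 5600/3 = (-4537 - 20813/15986) + 5600/3 = -72549295/15986 + 5600/3 = -128126285/47958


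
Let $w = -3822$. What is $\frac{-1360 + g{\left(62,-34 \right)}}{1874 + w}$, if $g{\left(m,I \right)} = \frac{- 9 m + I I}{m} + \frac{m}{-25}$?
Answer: $\frac{1048447}{1509700} \approx 0.69447$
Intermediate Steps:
$g{\left(m,I \right)} = - \frac{m}{25} + \frac{I^{2} - 9 m}{m}$ ($g{\left(m,I \right)} = \frac{- 9 m + I^{2}}{m} + m \left(- \frac{1}{25}\right) = \frac{I^{2} - 9 m}{m} - \frac{m}{25} = - \frac{m}{25} + \frac{I^{2} - 9 m}{m}$)
$\frac{-1360 + g{\left(62,-34 \right)}}{1874 + w} = \frac{-1360 - \left(\frac{287}{25} - \frac{\left(-34\right)^{2}}{62}\right)}{1874 - 3822} = \frac{-1360 - - \frac{5553}{775}}{-1948} = \left(-1360 - - \frac{5553}{775}\right) \left(- \frac{1}{1948}\right) = \left(-1360 + \frac{5553}{775}\right) \left(- \frac{1}{1948}\right) = \left(- \frac{1048447}{775}\right) \left(- \frac{1}{1948}\right) = \frac{1048447}{1509700}$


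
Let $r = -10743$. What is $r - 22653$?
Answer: $-33396$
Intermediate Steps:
$r - 22653 = -10743 - 22653 = -33396$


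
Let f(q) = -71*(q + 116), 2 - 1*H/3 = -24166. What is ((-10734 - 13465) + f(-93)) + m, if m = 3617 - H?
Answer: -94719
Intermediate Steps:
H = 72504 (H = 6 - 3*(-24166) = 6 + 72498 = 72504)
f(q) = -8236 - 71*q (f(q) = -71*(116 + q) = -8236 - 71*q)
m = -68887 (m = 3617 - 1*72504 = 3617 - 72504 = -68887)
((-10734 - 13465) + f(-93)) + m = ((-10734 - 13465) + (-8236 - 71*(-93))) - 68887 = (-24199 + (-8236 + 6603)) - 68887 = (-24199 - 1633) - 68887 = -25832 - 68887 = -94719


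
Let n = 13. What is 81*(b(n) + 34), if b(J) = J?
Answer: 3807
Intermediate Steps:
81*(b(n) + 34) = 81*(13 + 34) = 81*47 = 3807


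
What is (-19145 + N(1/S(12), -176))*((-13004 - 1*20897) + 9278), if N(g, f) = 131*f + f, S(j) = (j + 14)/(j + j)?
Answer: 1043448871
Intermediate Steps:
S(j) = (14 + j)/(2*j) (S(j) = (14 + j)/((2*j)) = (14 + j)*(1/(2*j)) = (14 + j)/(2*j))
N(g, f) = 132*f
(-19145 + N(1/S(12), -176))*((-13004 - 1*20897) + 9278) = (-19145 + 132*(-176))*((-13004 - 1*20897) + 9278) = (-19145 - 23232)*((-13004 - 20897) + 9278) = -42377*(-33901 + 9278) = -42377*(-24623) = 1043448871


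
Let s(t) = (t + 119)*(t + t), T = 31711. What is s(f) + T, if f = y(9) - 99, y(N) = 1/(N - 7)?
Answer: 55345/2 ≈ 27673.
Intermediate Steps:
y(N) = 1/(-7 + N)
f = -197/2 (f = 1/(-7 + 9) - 99 = 1/2 - 99 = -197/2 ≈ -98.500)
s(t) = 2*t*(119 + t) (s(t) = (119 + t)*(2*t) = 2*t*(119 + t))
s(f) + T = 2*(-197/2)*(119 - 197/2) + 31711 = 2*(-197/2)*(41/2) + 31711 = -8077/2 + 31711 = 55345/2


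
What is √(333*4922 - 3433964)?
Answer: I*√1794938 ≈ 1339.8*I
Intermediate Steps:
√(333*4922 - 3433964) = √(1639026 - 3433964) = √(-1794938) = I*√1794938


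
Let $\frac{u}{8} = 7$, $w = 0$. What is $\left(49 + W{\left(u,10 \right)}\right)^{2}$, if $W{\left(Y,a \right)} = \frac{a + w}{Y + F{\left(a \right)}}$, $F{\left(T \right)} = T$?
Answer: $\frac{2630884}{1089} \approx 2415.9$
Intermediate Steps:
$u = 56$ ($u = 8 \cdot 7 = 56$)
$W{\left(Y,a \right)} = \frac{a}{Y + a}$ ($W{\left(Y,a \right)} = \frac{a + 0}{Y + a} = \frac{a}{Y + a}$)
$\left(49 + W{\left(u,10 \right)}\right)^{2} = \left(49 + \frac{10}{56 + 10}\right)^{2} = \left(49 + \frac{10}{66}\right)^{2} = \left(49 + 10 \cdot \frac{1}{66}\right)^{2} = \left(49 + \frac{5}{33}\right)^{2} = \left(\frac{1622}{33}\right)^{2} = \frac{2630884}{1089}$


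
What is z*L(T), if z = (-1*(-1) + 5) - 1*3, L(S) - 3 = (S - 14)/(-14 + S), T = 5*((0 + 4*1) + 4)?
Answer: 12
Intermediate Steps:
T = 40 (T = 5*((0 + 4) + 4) = 5*(4 + 4) = 5*8 = 40)
L(S) = 4 (L(S) = 3 + (S - 14)/(-14 + S) = 3 + (-14 + S)/(-14 + S) = 3 + 1 = 4)
z = 3 (z = (1 + 5) - 3 = 6 - 3 = 3)
z*L(T) = 3*4 = 12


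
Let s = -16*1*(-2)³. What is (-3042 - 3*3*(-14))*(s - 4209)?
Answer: 11900196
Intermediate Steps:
s = 128 (s = -16*(-8) = 128)
(-3042 - 3*3*(-14))*(s - 4209) = (-3042 - 3*3*(-14))*(128 - 4209) = (-3042 - 9*(-14))*(-4081) = (-3042 + 126)*(-4081) = -2916*(-4081) = 11900196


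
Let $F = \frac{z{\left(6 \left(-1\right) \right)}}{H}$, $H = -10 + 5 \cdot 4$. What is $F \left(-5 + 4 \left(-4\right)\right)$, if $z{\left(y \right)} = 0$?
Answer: $0$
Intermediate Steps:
$H = 10$ ($H = -10 + 20 = 10$)
$F = 0$ ($F = \frac{0}{10} = 0 \cdot \frac{1}{10} = 0$)
$F \left(-5 + 4 \left(-4\right)\right) = 0 \left(-5 + 4 \left(-4\right)\right) = 0 \left(-5 - 16\right) = 0 \left(-21\right) = 0$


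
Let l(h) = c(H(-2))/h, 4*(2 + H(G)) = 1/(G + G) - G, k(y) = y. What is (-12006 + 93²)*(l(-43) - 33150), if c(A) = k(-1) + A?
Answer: 76563632763/688 ≈ 1.1128e+8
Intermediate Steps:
H(G) = -2 - G/4 + 1/(8*G) (H(G) = -2 + (1/(G + G) - G)/4 = -2 + (1/(2*G) - G)/4 = -2 + (-G/4 + 1/(8*G)) = -2 - G/4 + 1/(8*G))
c(A) = -1 + A
l(h) = -41/(16*h) (l(h) = (-1 + (-2 - ¼*(-2) + (⅛)/(-2)))/h = (-1 + (-2 + ½ + (⅛)*(-½)))/h = (-1 + (-2 + ½ - 1/16))/h = (-1 - 25/16)/h = -41/(16*h))
(-12006 + 93²)*(l(-43) - 33150) = (-12006 + 93²)*(-41/16/(-43) - 33150) = (-12006 + 8649)*(-41/16*(-1/43) - 33150) = -3357*(41/688 - 33150) = -3357*(-22807159/688) = 76563632763/688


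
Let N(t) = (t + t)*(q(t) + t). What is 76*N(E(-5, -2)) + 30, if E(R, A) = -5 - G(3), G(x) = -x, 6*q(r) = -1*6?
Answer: 942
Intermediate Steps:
q(r) = -1 (q(r) = (-1*6)/6 = (1/6)*(-6) = -1)
E(R, A) = -2 (E(R, A) = -5 - (-1)*3 = -5 - 1*(-3) = -5 + 3 = -2)
N(t) = 2*t*(-1 + t) (N(t) = (t + t)*(-1 + t) = (2*t)*(-1 + t) = 2*t*(-1 + t))
76*N(E(-5, -2)) + 30 = 76*(2*(-2)*(-1 - 2)) + 30 = 76*(2*(-2)*(-3)) + 30 = 76*12 + 30 = 912 + 30 = 942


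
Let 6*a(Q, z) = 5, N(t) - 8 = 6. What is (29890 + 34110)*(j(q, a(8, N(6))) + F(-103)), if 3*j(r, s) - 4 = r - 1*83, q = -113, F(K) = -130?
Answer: -12416000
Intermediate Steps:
N(t) = 14 (N(t) = 8 + 6 = 14)
a(Q, z) = ⅚ (a(Q, z) = (⅙)*5 = ⅚)
j(r, s) = -79/3 + r/3 (j(r, s) = 4/3 + (r - 1*83)/3 = 4/3 + (r - 83)/3 = 4/3 + (-83 + r)/3 = 4/3 + (-83/3 + r/3) = -79/3 + r/3)
(29890 + 34110)*(j(q, a(8, N(6))) + F(-103)) = (29890 + 34110)*((-79/3 + (⅓)*(-113)) - 130) = 64000*((-79/3 - 113/3) - 130) = 64000*(-64 - 130) = 64000*(-194) = -12416000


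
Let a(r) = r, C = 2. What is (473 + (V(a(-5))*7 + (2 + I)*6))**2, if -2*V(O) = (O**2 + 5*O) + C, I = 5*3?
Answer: 322624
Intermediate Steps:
I = 15
V(O) = -1 - 5*O/2 - O**2/2 (V(O) = -((O**2 + 5*O) + 2)/2 = -(2 + O**2 + 5*O)/2 = -1 - 5*O/2 - O**2/2)
(473 + (V(a(-5))*7 + (2 + I)*6))**2 = (473 + ((-1 - 5/2*(-5) - 1/2*(-5)**2)*7 + (2 + 15)*6))**2 = (473 + ((-1 + 25/2 - 1/2*25)*7 + 17*6))**2 = (473 + ((-1 + 25/2 - 25/2)*7 + 102))**2 = (473 + (-1*7 + 102))**2 = (473 + (-7 + 102))**2 = (473 + 95)**2 = 568**2 = 322624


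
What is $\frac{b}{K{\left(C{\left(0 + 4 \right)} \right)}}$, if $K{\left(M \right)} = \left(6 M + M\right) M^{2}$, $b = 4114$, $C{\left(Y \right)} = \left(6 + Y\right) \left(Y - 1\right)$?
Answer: $\frac{2057}{94500} \approx 0.021767$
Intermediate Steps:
$C{\left(Y \right)} = \left(-1 + Y\right) \left(6 + Y\right)$ ($C{\left(Y \right)} = \left(6 + Y\right) \left(-1 + Y\right) = \left(-1 + Y\right) \left(6 + Y\right)$)
$K{\left(M \right)} = 7 M^{3}$ ($K{\left(M \right)} = 7 M M^{2} = 7 M^{3}$)
$\frac{b}{K{\left(C{\left(0 + 4 \right)} \right)}} = \frac{4114}{7 \left(-6 + \left(0 + 4\right)^{2} + 5 \left(0 + 4\right)\right)^{3}} = \frac{4114}{7 \left(-6 + 4^{2} + 5 \cdot 4\right)^{3}} = \frac{4114}{7 \left(-6 + 16 + 20\right)^{3}} = \frac{4114}{7 \cdot 30^{3}} = \frac{4114}{7 \cdot 27000} = \frac{4114}{189000} = 4114 \cdot \frac{1}{189000} = \frac{2057}{94500}$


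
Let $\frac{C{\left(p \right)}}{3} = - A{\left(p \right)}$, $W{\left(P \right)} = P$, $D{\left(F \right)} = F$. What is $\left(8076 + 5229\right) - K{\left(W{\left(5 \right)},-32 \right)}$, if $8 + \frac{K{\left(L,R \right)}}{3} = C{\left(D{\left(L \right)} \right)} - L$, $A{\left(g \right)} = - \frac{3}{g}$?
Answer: $\frac{66693}{5} \approx 13339.0$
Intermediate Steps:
$C{\left(p \right)} = \frac{9}{p}$ ($C{\left(p \right)} = 3 \left(- \frac{-3}{p}\right) = 3 \frac{3}{p} = \frac{9}{p}$)
$K{\left(L,R \right)} = -24 - 3 L + \frac{27}{L}$ ($K{\left(L,R \right)} = -24 + 3 \left(\frac{9}{L} - L\right) = -24 + 3 \left(- L + \frac{9}{L}\right) = -24 - \left(- \frac{27}{L} + 3 L\right) = -24 - 3 L + \frac{27}{L}$)
$\left(8076 + 5229\right) - K{\left(W{\left(5 \right)},-32 \right)} = \left(8076 + 5229\right) - \left(-24 - 15 + \frac{27}{5}\right) = 13305 - \left(-24 - 15 + 27 \cdot \frac{1}{5}\right) = 13305 - \left(-24 - 15 + \frac{27}{5}\right) = 13305 - - \frac{168}{5} = 13305 + \frac{168}{5} = \frac{66693}{5}$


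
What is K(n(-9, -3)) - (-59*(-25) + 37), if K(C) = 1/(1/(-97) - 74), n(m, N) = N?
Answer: -10854745/7179 ≈ -1512.0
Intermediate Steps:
K(C) = -97/7179 (K(C) = 1/(-1/97 - 74) = 1/(-7179/97) = -97/7179)
K(n(-9, -3)) - (-59*(-25) + 37) = -97/7179 - (-59*(-25) + 37) = -97/7179 - (1475 + 37) = -97/7179 - 1*1512 = -97/7179 - 1512 = -10854745/7179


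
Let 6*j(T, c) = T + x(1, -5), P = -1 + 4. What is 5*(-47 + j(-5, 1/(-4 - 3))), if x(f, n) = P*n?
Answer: -755/3 ≈ -251.67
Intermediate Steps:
P = 3
x(f, n) = 3*n
j(T, c) = -5/2 + T/6 (j(T, c) = (T + 3*(-5))/6 = (T - 15)/6 = (-15 + T)/6 = -5/2 + T/6)
5*(-47 + j(-5, 1/(-4 - 3))) = 5*(-47 + (-5/2 + (⅙)*(-5))) = 5*(-47 + (-5/2 - ⅚)) = 5*(-47 - 10/3) = 5*(-151/3) = -755/3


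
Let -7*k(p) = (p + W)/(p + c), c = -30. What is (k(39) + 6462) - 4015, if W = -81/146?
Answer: 7500631/3066 ≈ 2446.4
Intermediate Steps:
W = -81/146 (W = -81*1/146 = -81/146 ≈ -0.55479)
k(p) = -(-81/146 + p)/(7*(-30 + p)) (k(p) = -(p - 81/146)/(7*(p - 30)) = -(-81/146 + p)/(7*(-30 + p)))
(k(39) + 6462) - 4015 = ((81 - 146*39)/(1022*(-30 + 39)) + 6462) - 4015 = ((1/1022)*(81 - 5694)/9 + 6462) - 4015 = ((1/1022)*(⅑)*(-5613) + 6462) - 4015 = (-1871/3066 + 6462) - 4015 = 19810621/3066 - 4015 = 7500631/3066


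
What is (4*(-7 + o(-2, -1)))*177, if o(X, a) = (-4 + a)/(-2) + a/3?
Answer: -3422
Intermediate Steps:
o(X, a) = 2 - a/6 (o(X, a) = (-4 + a)*(-½) + a*(⅓) = (2 - a/2) + a/3 = 2 - a/6)
(4*(-7 + o(-2, -1)))*177 = (4*(-7 + (2 - ⅙*(-1))))*177 = (4*(-7 + (2 + ⅙)))*177 = (4*(-7 + 13/6))*177 = (4*(-29/6))*177 = -58/3*177 = -3422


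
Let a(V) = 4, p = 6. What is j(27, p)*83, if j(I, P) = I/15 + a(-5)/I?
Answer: 21829/135 ≈ 161.70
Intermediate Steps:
j(I, P) = 4/I + I/15 (j(I, P) = I/15 + 4/I = 4/I + I/15)
j(27, p)*83 = (4/27 + (1/15)*27)*83 = (4*(1/27) + 9/5)*83 = (4/27 + 9/5)*83 = (263/135)*83 = 21829/135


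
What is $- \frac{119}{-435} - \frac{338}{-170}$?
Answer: $\frac{16726}{7395} \approx 2.2618$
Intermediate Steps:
$- \frac{119}{-435} - \frac{338}{-170} = \left(-119\right) \left(- \frac{1}{435}\right) - - \frac{169}{85} = \frac{119}{435} + \frac{169}{85} = \frac{16726}{7395}$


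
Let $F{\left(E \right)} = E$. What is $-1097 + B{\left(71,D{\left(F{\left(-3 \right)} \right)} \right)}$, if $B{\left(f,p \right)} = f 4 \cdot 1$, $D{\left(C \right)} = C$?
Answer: $-813$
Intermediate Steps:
$B{\left(f,p \right)} = 4 f$ ($B{\left(f,p \right)} = 4 f 1 = 4 f$)
$-1097 + B{\left(71,D{\left(F{\left(-3 \right)} \right)} \right)} = -1097 + 4 \cdot 71 = -1097 + 284 = -813$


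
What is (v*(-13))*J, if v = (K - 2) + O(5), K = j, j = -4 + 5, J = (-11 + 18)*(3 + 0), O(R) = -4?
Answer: 1365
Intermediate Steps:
J = 21 (J = 7*3 = 21)
j = 1
K = 1
v = -5 (v = (1 - 2) - 4 = -1 - 4 = -5)
(v*(-13))*J = -5*(-13)*21 = 65*21 = 1365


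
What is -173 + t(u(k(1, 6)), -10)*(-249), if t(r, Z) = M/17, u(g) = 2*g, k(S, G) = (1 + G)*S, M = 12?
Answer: -5929/17 ≈ -348.76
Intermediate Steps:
k(S, G) = S*(1 + G)
t(r, Z) = 12/17
-173 + t(u(k(1, 6)), -10)*(-249) = -173 + (12/17)*(-249) = -173 - 2988/17 = -5929/17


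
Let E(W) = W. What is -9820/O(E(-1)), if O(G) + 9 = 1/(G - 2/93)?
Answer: 233225/237 ≈ 984.07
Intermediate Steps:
O(G) = -9 + 1/(-2/93 + G) (O(G) = -9 + 1/(G - 2/93) = -9 + 1/(-2/93 + G))
-9820/O(E(-1)) = -9820*(-2 + 93*(-1))/(3*(37 - 279*(-1))) = -9820*(-2 - 93)/(3*(37 + 279)) = -9820/(3*316/(-95)) = -9820/(3*(-1/95)*316) = -9820/(-948/95) = -9820*(-95/948) = 233225/237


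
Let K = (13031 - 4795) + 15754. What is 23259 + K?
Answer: 47249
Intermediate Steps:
K = 23990 (K = 8236 + 15754 = 23990)
23259 + K = 23259 + 23990 = 47249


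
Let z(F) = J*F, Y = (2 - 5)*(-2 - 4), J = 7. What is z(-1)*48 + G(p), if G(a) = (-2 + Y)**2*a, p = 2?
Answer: 176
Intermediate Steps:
Y = 18 (Y = -3*(-6) = 18)
z(F) = 7*F
G(a) = 256*a (G(a) = (-2 + 18)**2*a = 16**2*a = 256*a)
z(-1)*48 + G(p) = (7*(-1))*48 + 256*2 = -7*48 + 512 = -336 + 512 = 176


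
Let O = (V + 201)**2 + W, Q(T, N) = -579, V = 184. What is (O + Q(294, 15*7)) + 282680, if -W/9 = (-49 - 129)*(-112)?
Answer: 250902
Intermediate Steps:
W = -179424 (W = -9*(-49 - 129)*(-112) = -(-1602)*(-112) = -9*19936 = -179424)
O = -31199 (O = (184 + 201)**2 - 179424 = 385**2 - 179424 = 148225 - 179424 = -31199)
(O + Q(294, 15*7)) + 282680 = (-31199 - 579) + 282680 = -31778 + 282680 = 250902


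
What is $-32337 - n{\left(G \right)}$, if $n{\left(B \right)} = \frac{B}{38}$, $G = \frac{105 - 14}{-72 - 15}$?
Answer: $- \frac{106906031}{3306} \approx -32337.0$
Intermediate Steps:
$G = - \frac{91}{87}$ ($G = \frac{91}{-87} = 91 \left(- \frac{1}{87}\right) = - \frac{91}{87} \approx -1.046$)
$n{\left(B \right)} = \frac{B}{38}$ ($n{\left(B \right)} = B \frac{1}{38} = \frac{B}{38}$)
$-32337 - n{\left(G \right)} = -32337 - \frac{1}{38} \left(- \frac{91}{87}\right) = -32337 - - \frac{91}{3306} = -32337 + \frac{91}{3306} = - \frac{106906031}{3306}$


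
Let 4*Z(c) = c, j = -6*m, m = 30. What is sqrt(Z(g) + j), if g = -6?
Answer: 11*I*sqrt(6)/2 ≈ 13.472*I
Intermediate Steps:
j = -180 (j = -6*30 = -180)
Z(c) = c/4
sqrt(Z(g) + j) = sqrt((1/4)*(-6) - 180) = sqrt(-3/2 - 180) = sqrt(-363/2) = 11*I*sqrt(6)/2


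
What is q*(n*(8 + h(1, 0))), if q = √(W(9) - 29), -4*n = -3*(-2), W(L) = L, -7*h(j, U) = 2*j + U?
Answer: -162*I*√5/7 ≈ -51.749*I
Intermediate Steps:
h(j, U) = -2*j/7 - U/7 (h(j, U) = -(2*j + U)/7 = -(U + 2*j)/7 = -2*j/7 - U/7)
n = -3/2 (n = -(-3)*(-2)/4 = -¼*6 = -3/2 ≈ -1.5000)
q = 2*I*√5 (q = √(9 - 29) = √(-20) = 2*I*√5 ≈ 4.4721*I)
q*(n*(8 + h(1, 0))) = (2*I*√5)*(-3*(8 + (-2/7*1 - ⅐*0))/2) = (2*I*√5)*(-3*(8 + (-2/7 + 0))/2) = (2*I*√5)*(-3*(8 - 2/7)/2) = (2*I*√5)*(-3/2*54/7) = (2*I*√5)*(-81/7) = -162*I*√5/7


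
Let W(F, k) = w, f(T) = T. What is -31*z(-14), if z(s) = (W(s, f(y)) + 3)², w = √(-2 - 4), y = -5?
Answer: -93 - 186*I*√6 ≈ -93.0 - 455.6*I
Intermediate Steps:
w = I*√6 (w = √(-6) = I*√6 ≈ 2.4495*I)
W(F, k) = I*√6
z(s) = (3 + I*√6)² (z(s) = (I*√6 + 3)² = (3 + I*√6)²)
-31*z(-14) = -31*(3 + I*√6)²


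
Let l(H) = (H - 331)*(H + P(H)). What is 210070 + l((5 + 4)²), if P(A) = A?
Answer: 169570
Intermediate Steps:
l(H) = 2*H*(-331 + H) (l(H) = (H - 331)*(H + H) = (-331 + H)*(2*H) = 2*H*(-331 + H))
210070 + l((5 + 4)²) = 210070 + 2*(5 + 4)²*(-331 + (5 + 4)²) = 210070 + 2*9²*(-331 + 9²) = 210070 + 2*81*(-331 + 81) = 210070 + 2*81*(-250) = 210070 - 40500 = 169570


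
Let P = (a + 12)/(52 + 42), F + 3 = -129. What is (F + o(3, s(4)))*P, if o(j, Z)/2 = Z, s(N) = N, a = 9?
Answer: -1302/47 ≈ -27.702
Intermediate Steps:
F = -132 (F = -3 - 129 = -132)
o(j, Z) = 2*Z
P = 21/94 (P = (9 + 12)/(52 + 42) = 21/94 ≈ 0.22340)
(F + o(3, s(4)))*P = (-132 + 2*4)*(21/94) = (-132 + 8)*(21/94) = -124*21/94 = -1302/47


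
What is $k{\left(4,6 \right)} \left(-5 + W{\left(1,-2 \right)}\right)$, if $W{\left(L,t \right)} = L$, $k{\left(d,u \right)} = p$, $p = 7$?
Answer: $-28$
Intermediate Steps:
$k{\left(d,u \right)} = 7$
$k{\left(4,6 \right)} \left(-5 + W{\left(1,-2 \right)}\right) = 7 \left(-5 + 1\right) = 7 \left(-4\right) = -28$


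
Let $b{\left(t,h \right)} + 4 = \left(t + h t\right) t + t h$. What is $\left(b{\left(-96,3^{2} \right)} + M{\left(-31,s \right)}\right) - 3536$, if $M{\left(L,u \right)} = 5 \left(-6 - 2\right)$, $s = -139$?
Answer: $87716$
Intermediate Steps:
$b{\left(t,h \right)} = -4 + h t + t \left(t + h t\right)$ ($b{\left(t,h \right)} = -4 + \left(\left(t + h t\right) t + t h\right) = -4 + \left(t \left(t + h t\right) + h t\right) = -4 + \left(h t + t \left(t + h t\right)\right) = -4 + h t + t \left(t + h t\right)$)
$M{\left(L,u \right)} = -40$ ($M{\left(L,u \right)} = 5 \left(-8\right) = -40$)
$\left(b{\left(-96,3^{2} \right)} + M{\left(-31,s \right)}\right) - 3536 = \left(\left(-4 + \left(-96\right)^{2} + 3^{2} \left(-96\right) + 3^{2} \left(-96\right)^{2}\right) - 40\right) - 3536 = \left(\left(-4 + 9216 + 9 \left(-96\right) + 9 \cdot 9216\right) - 40\right) - 3536 = \left(\left(-4 + 9216 - 864 + 82944\right) - 40\right) - 3536 = \left(91292 - 40\right) - 3536 = 91252 - 3536 = 87716$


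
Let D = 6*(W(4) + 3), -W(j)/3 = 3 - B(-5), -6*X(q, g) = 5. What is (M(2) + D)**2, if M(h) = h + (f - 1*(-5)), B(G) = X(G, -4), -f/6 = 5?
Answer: 5476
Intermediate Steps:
f = -30 (f = -6*5 = -30)
X(q, g) = -5/6 (X(q, g) = -1/6*5 = -5/6)
B(G) = -5/6
M(h) = -25 + h (M(h) = h + (-30 - 1*(-5)) = h + (-30 + 5) = h - 25 = -25 + h)
W(j) = -23/2 (W(j) = -3*(3 - 1*(-5/6)) = -3*(3 + 5/6) = -3*23/6 = -23/2)
D = -51 (D = 6*(-23/2 + 3) = 6*(-17/2) = -51)
(M(2) + D)**2 = ((-25 + 2) - 51)**2 = (-23 - 51)**2 = (-74)**2 = 5476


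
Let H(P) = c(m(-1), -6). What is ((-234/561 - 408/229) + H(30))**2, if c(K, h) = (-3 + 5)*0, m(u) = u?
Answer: 8865728964/1833809329 ≈ 4.8346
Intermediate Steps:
c(K, h) = 0 (c(K, h) = 2*0 = 0)
H(P) = 0
((-234/561 - 408/229) + H(30))**2 = ((-234/561 - 408/229) + 0)**2 = ((-234*1/561 - 408*1/229) + 0)**2 = ((-78/187 - 408/229) + 0)**2 = (-94158/42823 + 0)**2 = (-94158/42823)**2 = 8865728964/1833809329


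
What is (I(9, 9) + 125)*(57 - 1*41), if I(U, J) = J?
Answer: 2144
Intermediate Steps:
(I(9, 9) + 125)*(57 - 1*41) = (9 + 125)*(57 - 1*41) = 134*(57 - 41) = 134*16 = 2144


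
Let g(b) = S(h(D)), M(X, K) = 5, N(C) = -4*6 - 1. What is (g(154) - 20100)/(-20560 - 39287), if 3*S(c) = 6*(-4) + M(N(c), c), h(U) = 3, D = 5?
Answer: 60319/179541 ≈ 0.33596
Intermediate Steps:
N(C) = -25 (N(C) = -24 - 1 = -25)
S(c) = -19/3 (S(c) = (6*(-4) + 5)/3 = (-24 + 5)/3 = (⅓)*(-19) = -19/3)
g(b) = -19/3
(g(154) - 20100)/(-20560 - 39287) = (-19/3 - 20100)/(-20560 - 39287) = -60319/3/(-59847) = -60319/3*(-1/59847) = 60319/179541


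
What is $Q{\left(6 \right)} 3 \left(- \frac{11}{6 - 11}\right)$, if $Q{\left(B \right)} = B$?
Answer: $\frac{198}{5} \approx 39.6$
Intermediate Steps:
$Q{\left(6 \right)} 3 \left(- \frac{11}{6 - 11}\right) = 6 \cdot 3 \left(- \frac{11}{6 - 11}\right) = 18 \left(- \frac{11}{6 - 11}\right) = 18 \left(- \frac{11}{-5}\right) = 18 \left(\left(-11\right) \left(- \frac{1}{5}\right)\right) = 18 \cdot \frac{11}{5} = \frac{198}{5}$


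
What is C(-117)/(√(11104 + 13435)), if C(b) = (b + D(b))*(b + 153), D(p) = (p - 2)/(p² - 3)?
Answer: -9608286*√24539/55973459 ≈ -26.890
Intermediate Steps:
D(p) = (-2 + p)/(-3 + p²)
C(b) = (153 + b)*(b + (-2 + b)/(-3 + b²)) (C(b) = (b + (-2 + b)/(-3 + b²))*(b + 153) = (b + (-2 + b)/(-3 + b²))*(153 + b) = (153 + b)*(b + (-2 + b)/(-3 + b²)))
C(-117)/(√(11104 + 13435)) = ((-306 + (-117)⁴ - 308*(-117) - 2*(-117)² + 153*(-117)³)/(-3 + (-117)²))/(√(11104 + 13435)) = ((-306 + 187388721 + 36036 - 2*13689 + 153*(-1601613))/(-3 + 13689))/(√24539) = ((-306 + 187388721 + 36036 - 27378 - 245046789)/13686)*(√24539/24539) = ((1/13686)*(-57649716))*(√24539/24539) = -9608286*√24539/55973459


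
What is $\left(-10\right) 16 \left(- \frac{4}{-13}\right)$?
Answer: $- \frac{640}{13} \approx -49.231$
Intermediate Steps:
$\left(-10\right) 16 \left(- \frac{4}{-13}\right) = - 160 \left(\left(-4\right) \left(- \frac{1}{13}\right)\right) = \left(-160\right) \frac{4}{13} = - \frac{640}{13}$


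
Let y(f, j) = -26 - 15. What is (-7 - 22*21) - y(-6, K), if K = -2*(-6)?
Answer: -428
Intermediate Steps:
K = 12
y(f, j) = -41
(-7 - 22*21) - y(-6, K) = (-7 - 22*21) - 1*(-41) = (-7 - 462) + 41 = -469 + 41 = -428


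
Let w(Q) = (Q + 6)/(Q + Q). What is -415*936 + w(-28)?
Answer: -10876309/28 ≈ -3.8844e+5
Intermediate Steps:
w(Q) = (6 + Q)/(2*Q) (w(Q) = (6 + Q)/((2*Q)) = (6 + Q)*(1/(2*Q)) = (6 + Q)/(2*Q))
-415*936 + w(-28) = -415*936 + (1/2)*(6 - 28)/(-28) = -388440 + (1/2)*(-1/28)*(-22) = -388440 + 11/28 = -10876309/28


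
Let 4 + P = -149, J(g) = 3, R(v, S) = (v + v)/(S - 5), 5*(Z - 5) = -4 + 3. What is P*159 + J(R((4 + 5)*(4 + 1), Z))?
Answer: -24324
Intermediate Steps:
Z = 24/5 (Z = 5 + (-4 + 3)/5 = 5 + (⅕)*(-1) = 5 - ⅕ = 24/5 ≈ 4.8000)
R(v, S) = 2*v/(-5 + S) (R(v, S) = (2*v)/(-5 + S) = 2*v/(-5 + S))
P = -153 (P = -4 - 149 = -153)
P*159 + J(R((4 + 5)*(4 + 1), Z)) = -153*159 + 3 = -24327 + 3 = -24324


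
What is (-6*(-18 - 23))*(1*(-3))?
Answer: -738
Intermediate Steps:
(-6*(-18 - 23))*(1*(-3)) = -6*(-41)*(-3) = 246*(-3) = -738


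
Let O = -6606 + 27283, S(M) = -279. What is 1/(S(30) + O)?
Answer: 1/20398 ≈ 4.9024e-5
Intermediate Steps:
O = 20677
1/(S(30) + O) = 1/(-279 + 20677) = 1/20398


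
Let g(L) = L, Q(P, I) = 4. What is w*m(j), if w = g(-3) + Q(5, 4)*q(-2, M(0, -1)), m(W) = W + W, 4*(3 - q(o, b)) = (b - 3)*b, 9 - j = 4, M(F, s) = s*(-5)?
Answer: -10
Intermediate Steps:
M(F, s) = -5*s
j = 5 (j = 9 - 1*4 = 9 - 4 = 5)
q(o, b) = 3 - b*(-3 + b)/4 (q(o, b) = 3 - (b - 3)*b/4 = 3 - (-3 + b)*b/4 = 3 - b*(-3 + b)/4)
m(W) = 2*W
w = -1 (w = -3 + 4*(3 - (-5*(-1))²/4 + 3*(-5*(-1))/4) = -3 + 4*(3 - ¼*5² + (¾)*5) = -3 + 4*(3 - ¼*25 + 15/4) = -3 + 4*(3 - 25/4 + 15/4) = -3 + 4*(½) = -3 + 2 = -1)
w*m(j) = -2*5 = -1*10 = -10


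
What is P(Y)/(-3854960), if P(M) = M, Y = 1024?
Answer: -64/240935 ≈ -0.00026563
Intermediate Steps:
P(Y)/(-3854960) = 1024/(-3854960) = 1024*(-1/3854960) = -64/240935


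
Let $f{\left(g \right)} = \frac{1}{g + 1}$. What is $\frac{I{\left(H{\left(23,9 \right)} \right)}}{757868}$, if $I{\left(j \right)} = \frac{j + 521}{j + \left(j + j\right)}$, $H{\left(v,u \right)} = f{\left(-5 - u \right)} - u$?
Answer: $- \frac{6655}{268285272} \approx -2.4806 \cdot 10^{-5}$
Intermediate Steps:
$f{\left(g \right)} = \frac{1}{1 + g}$
$H{\left(v,u \right)} = \frac{1}{-4 - u} - u$ ($H{\left(v,u \right)} = \frac{1}{1 - \left(5 + u\right)} - u = \frac{1}{-4 - u} - u$)
$I{\left(j \right)} = \frac{521 + j}{3 j}$ ($I{\left(j \right)} = \frac{521 + j}{j + 2 j} = \frac{521 + j}{3 j}$)
$\frac{I{\left(H{\left(23,9 \right)} \right)}}{757868} = \frac{\frac{1}{3} \frac{1}{\frac{1}{4 + 9} \left(-1 - 9 \left(4 + 9\right)\right)} \left(521 + \frac{-1 - 9 \left(4 + 9\right)}{4 + 9}\right)}{757868} = \frac{521 + \frac{-1 - 9 \cdot 13}{13}}{3 \frac{-1 - 9 \cdot 13}{13}} \cdot \frac{1}{757868} = \frac{521 + \frac{-1 - 117}{13}}{3 \frac{-1 - 117}{13}} \cdot \frac{1}{757868} = \frac{521 + \frac{1}{13} \left(-118\right)}{3 \cdot \frac{1}{13} \left(-118\right)} \frac{1}{757868} = \frac{521 - \frac{118}{13}}{3 \left(- \frac{118}{13}\right)} \frac{1}{757868} = \frac{1}{3} \left(- \frac{13}{118}\right) \frac{6655}{13} \cdot \frac{1}{757868} = \left(- \frac{6655}{354}\right) \frac{1}{757868} = - \frac{6655}{268285272}$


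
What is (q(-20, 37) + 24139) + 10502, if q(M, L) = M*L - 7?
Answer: 33894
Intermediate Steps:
q(M, L) = -7 + L*M (q(M, L) = L*M - 7 = -7 + L*M)
(q(-20, 37) + 24139) + 10502 = ((-7 + 37*(-20)) + 24139) + 10502 = ((-7 - 740) + 24139) + 10502 = (-747 + 24139) + 10502 = 23392 + 10502 = 33894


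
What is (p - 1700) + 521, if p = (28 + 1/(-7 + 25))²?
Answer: -126971/324 ≈ -391.89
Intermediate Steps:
p = 255025/324 (p = (28 + 1/18)² = (505/18)² = 255025/324 ≈ 787.11)
(p - 1700) + 521 = (255025/324 - 1700) + 521 = -295775/324 + 521 = -126971/324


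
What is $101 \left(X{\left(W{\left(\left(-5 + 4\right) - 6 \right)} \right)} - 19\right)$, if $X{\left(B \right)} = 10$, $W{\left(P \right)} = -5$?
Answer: $-909$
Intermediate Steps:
$101 \left(X{\left(W{\left(\left(-5 + 4\right) - 6 \right)} \right)} - 19\right) = 101 \left(10 - 19\right) = 101 \left(-9\right) = -909$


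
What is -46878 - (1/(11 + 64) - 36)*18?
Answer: -1155756/25 ≈ -46230.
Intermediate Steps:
-46878 - (1/(11 + 64) - 36)*18 = -46878 - (1/75 - 36)*18 = -46878 - (-2699)*18/75 = -46878 - 1*(-16194/25) = -46878 + 16194/25 = -1155756/25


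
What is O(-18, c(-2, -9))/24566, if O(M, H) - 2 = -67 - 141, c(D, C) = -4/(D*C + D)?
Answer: -103/12283 ≈ -0.0083856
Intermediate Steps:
c(D, C) = -4/(D + C*D) (c(D, C) = -4/(C*D + D) = -4/(D + C*D))
O(M, H) = -206 (O(M, H) = 2 + (-67 - 141) = 2 - 208 = -206)
O(-18, c(-2, -9))/24566 = -206/24566 = -206*1/24566 = -103/12283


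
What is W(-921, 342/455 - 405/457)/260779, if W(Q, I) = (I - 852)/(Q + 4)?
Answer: 177188601/49724399611705 ≈ 3.5634e-6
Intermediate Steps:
W(Q, I) = (-852 + I)/(4 + Q)
W(-921, 342/455 - 405/457)/260779 = ((-852 + (342/455 - 405/457))/(4 - 921))/260779 = ((-852 + (342*(1/455) - 405*1/457))/(-917))*(1/260779) = -(-852 + (342/455 - 405/457))/917*(1/260779) = -(-852 - 27981/207935)/917*(1/260779) = -1/917*(-177188601/207935)*(1/260779) = (177188601/190676395)*(1/260779) = 177188601/49724399611705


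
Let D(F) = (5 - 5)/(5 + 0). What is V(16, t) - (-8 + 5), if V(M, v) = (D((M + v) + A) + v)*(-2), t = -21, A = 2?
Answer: 45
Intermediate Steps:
D(F) = 0 (D(F) = 0/5 = 0*(⅕) = 0)
V(M, v) = -2*v (V(M, v) = (0 + v)*(-2) = v*(-2) = -2*v)
V(16, t) - (-8 + 5) = -2*(-21) - (-8 + 5) = 42 - (-3) = 42 - 1*(-3) = 42 + 3 = 45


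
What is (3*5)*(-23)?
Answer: -345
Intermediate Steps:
(3*5)*(-23) = 15*(-23) = -345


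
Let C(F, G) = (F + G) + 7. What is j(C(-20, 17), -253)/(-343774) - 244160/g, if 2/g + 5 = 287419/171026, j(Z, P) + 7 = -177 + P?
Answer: 11912827768775741/29397146062 ≈ 4.0524e+5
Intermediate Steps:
C(F, G) = 7 + F + G
j(Z, P) = -184 + P (j(Z, P) = -7 + (-177 + P) = -184 + P)
g = -342052/567711 (g = 2/(-5 + 287419/171026) = 2/(-567711/171026) = 2*(-171026/567711) = -342052/567711 ≈ -0.60251)
j(C(-20, 17), -253)/(-343774) - 244160/g = (-184 - 253)/(-343774) - 244160/(-342052/567711) = -437*(-1/343774) - 244160*(-567711/342052) = 437/343774 + 34653079440/85513 = 11912827768775741/29397146062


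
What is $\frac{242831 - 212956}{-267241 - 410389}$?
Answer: $- \frac{5975}{135526} \approx -0.044087$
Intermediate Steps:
$\frac{242831 - 212956}{-267241 - 410389} = \frac{29875}{-677630} = 29875 \left(- \frac{1}{677630}\right) = - \frac{5975}{135526}$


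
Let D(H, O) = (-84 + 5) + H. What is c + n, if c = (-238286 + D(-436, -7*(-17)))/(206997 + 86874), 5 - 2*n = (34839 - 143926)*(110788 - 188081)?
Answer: -1238910396514954/293871 ≈ -4.2158e+9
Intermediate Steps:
D(H, O) = -79 + H
n = -4215830743 (n = 5/2 - (34839 - 143926)*(110788 - 188081)/2 = 5/2 - (-109087)*(-77293)/2 = 5/2 - ½*8431661491 = 5/2 - 8431661491/2 = -4215830743)
c = -238801/293871 (c = (-238286 + (-79 - 436))/(206997 + 86874) = (-238286 - 515)/293871 = -238801*1/293871 = -238801/293871 ≈ -0.81260)
c + n = -238801/293871 - 4215830743 = -1238910396514954/293871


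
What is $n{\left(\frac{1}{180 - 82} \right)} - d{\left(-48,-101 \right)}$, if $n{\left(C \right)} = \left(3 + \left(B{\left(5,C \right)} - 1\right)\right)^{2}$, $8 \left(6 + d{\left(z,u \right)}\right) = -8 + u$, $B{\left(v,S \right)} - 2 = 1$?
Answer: $\frac{357}{8} \approx 44.625$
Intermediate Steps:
$B{\left(v,S \right)} = 3$ ($B{\left(v,S \right)} = 2 + 1 = 3$)
$d{\left(z,u \right)} = -7 + \frac{u}{8}$ ($d{\left(z,u \right)} = -6 + \frac{-8 + u}{8} = -6 + \left(-1 + \frac{u}{8}\right) = -7 + \frac{u}{8}$)
$n{\left(C \right)} = 25$ ($n{\left(C \right)} = \left(3 + \left(3 - 1\right)\right)^{2} = \left(3 + 2\right)^{2} = 5^{2} = 25$)
$n{\left(\frac{1}{180 - 82} \right)} - d{\left(-48,-101 \right)} = 25 - \left(-7 + \frac{1}{8} \left(-101\right)\right) = 25 - \left(-7 - \frac{101}{8}\right) = 25 - - \frac{157}{8} = 25 + \frac{157}{8} = \frac{357}{8}$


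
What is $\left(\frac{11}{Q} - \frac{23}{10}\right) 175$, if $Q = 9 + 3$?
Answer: $- \frac{2905}{12} \approx -242.08$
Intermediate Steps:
$Q = 12$
$\left(\frac{11}{Q} - \frac{23}{10}\right) 175 = \left(\frac{11}{12} - \frac{23}{10}\right) 175 = \left(- \frac{83}{60}\right) 175 = - \frac{2905}{12}$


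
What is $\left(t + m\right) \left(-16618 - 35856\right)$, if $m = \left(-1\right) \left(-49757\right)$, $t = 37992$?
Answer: $-4604541026$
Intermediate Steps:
$m = 49757$
$\left(t + m\right) \left(-16618 - 35856\right) = \left(37992 + 49757\right) \left(-16618 - 35856\right) = 87749 \left(-52474\right) = -4604541026$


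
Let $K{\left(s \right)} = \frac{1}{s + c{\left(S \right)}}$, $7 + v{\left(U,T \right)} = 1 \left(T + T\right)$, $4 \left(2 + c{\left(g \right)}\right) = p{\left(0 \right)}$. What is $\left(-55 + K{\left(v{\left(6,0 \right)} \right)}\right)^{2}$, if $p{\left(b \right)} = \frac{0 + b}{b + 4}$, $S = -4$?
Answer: $\frac{246016}{81} \approx 3037.2$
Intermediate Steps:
$p{\left(b \right)} = \frac{b}{4 + b}$
$c{\left(g \right)} = -2$ ($c{\left(g \right)} = -2 + \frac{0 \frac{1}{4 + 0}}{4} = -2 + \frac{0 \cdot \frac{1}{4}}{4} = -2 + \frac{1}{4} \cdot 0 = -2 + 0 = -2$)
$v{\left(U,T \right)} = -7 + 2 T$ ($v{\left(U,T \right)} = -7 + 1 \left(T + T\right) = -7 + 1 \cdot 2 T = -7 + 2 T$)
$K{\left(s \right)} = \frac{1}{-2 + s}$ ($K{\left(s \right)} = \frac{1}{s - 2} = \frac{1}{-2 + s}$)
$\left(-55 + K{\left(v{\left(6,0 \right)} \right)}\right)^{2} = \left(-55 + \frac{1}{-2 + \left(-7 + 2 \cdot 0\right)}\right)^{2} = \left(-55 + \frac{1}{-2 + \left(-7 + 0\right)}\right)^{2} = \left(-55 + \frac{1}{-2 - 7}\right)^{2} = \left(-55 + \frac{1}{-9}\right)^{2} = \left(-55 - \frac{1}{9}\right)^{2} = \left(- \frac{496}{9}\right)^{2} = \frac{246016}{81}$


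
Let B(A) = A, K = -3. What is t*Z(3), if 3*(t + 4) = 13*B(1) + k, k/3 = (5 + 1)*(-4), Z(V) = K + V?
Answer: 0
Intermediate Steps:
Z(V) = -3 + V
k = -72 (k = 3*((5 + 1)*(-4)) = 3*(6*(-4)) = 3*(-24) = -72)
t = -71/3 (t = -4 + (13*1 - 72)/3 = -4 + (13 - 72)/3 = -4 + (⅓)*(-59) = -4 - 59/3 = -71/3 ≈ -23.667)
t*Z(3) = -71*(-3 + 3)/3 = -71/3*0 = 0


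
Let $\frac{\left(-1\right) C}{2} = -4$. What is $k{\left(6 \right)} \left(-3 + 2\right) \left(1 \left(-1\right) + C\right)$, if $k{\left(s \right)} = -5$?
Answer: $35$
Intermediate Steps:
$C = 8$ ($C = \left(-2\right) \left(-4\right) = 8$)
$k{\left(6 \right)} \left(-3 + 2\right) \left(1 \left(-1\right) + C\right) = - 5 \left(-3 + 2\right) \left(1 \left(-1\right) + 8\right) = \left(-5\right) \left(-1\right) \left(-1 + 8\right) = 5 \cdot 7 = 35$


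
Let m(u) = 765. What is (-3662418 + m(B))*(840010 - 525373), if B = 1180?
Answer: -1152091514961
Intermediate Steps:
(-3662418 + m(B))*(840010 - 525373) = (-3662418 + 765)*(840010 - 525373) = -3661653*314637 = -1152091514961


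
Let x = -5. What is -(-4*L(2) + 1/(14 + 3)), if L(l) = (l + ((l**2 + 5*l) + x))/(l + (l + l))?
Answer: 371/51 ≈ 7.2745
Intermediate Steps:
L(l) = (-5 + l**2 + 6*l)/(3*l) (L(l) = (l + ((l**2 + 5*l) - 5))/(l + (l + l)) = (l + (-5 + l**2 + 5*l))/(l + 2*l) = (-5 + l**2 + 6*l)/((3*l)) = (-5 + l**2 + 6*l)*(1/(3*l)) = (-5 + l**2 + 6*l)/(3*l))
-(-4*L(2) + 1/(14 + 3)) = -(-4*(-5 + 2*(6 + 2))/(3*2) + 1/(14 + 3)) = -(-4*(-5 + 2*8)/(3*2) + 1/17) = -(-4*(-5 + 16)/(3*2) + 1/17) = -(-4*11/(3*2) + 1/17) = -(-4*11/6 + 1/17) = -(-22/3 + 1/17) = -1*(-371/51) = 371/51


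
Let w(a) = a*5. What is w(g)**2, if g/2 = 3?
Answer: 900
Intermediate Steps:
g = 6 (g = 2*3 = 6)
w(a) = 5*a
w(g)**2 = (5*6)**2 = 30**2 = 900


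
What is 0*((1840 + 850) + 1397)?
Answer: 0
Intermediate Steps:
0*((1840 + 850) + 1397) = 0*(2690 + 1397) = 0*4087 = 0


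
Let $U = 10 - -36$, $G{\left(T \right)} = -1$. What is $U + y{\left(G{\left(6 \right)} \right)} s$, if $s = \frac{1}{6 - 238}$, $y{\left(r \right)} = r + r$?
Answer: $\frac{5337}{116} \approx 46.009$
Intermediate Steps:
$y{\left(r \right)} = 2 r$
$s = - \frac{1}{232}$ ($s = \frac{1}{-232} = - \frac{1}{232} \approx -0.0043103$)
$U = 46$ ($U = 10 + 36 = 46$)
$U + y{\left(G{\left(6 \right)} \right)} s = 46 + 2 \left(-1\right) \left(- \frac{1}{232}\right) = 46 - - \frac{1}{116} = 46 + \frac{1}{116} = \frac{5337}{116}$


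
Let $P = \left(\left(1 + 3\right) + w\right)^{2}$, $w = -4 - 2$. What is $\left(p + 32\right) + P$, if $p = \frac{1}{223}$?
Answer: $\frac{8029}{223} \approx 36.004$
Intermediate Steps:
$w = -6$
$p = \frac{1}{223} \approx 0.0044843$
$P = 4$ ($P = \left(\left(1 + 3\right) - 6\right)^{2} = \left(4 - 6\right)^{2} = \left(-2\right)^{2} = 4$)
$\left(p + 32\right) + P = \left(\frac{1}{223} + 32\right) + 4 = \frac{7137}{223} + 4 = \frac{8029}{223}$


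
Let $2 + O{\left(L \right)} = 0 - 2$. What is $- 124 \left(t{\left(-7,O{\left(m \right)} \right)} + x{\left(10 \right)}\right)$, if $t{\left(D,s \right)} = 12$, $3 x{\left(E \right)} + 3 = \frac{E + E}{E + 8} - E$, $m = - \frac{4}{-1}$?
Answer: $- \frac{26908}{27} \approx -996.59$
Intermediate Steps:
$m = 4$ ($m = \left(-4\right) \left(-1\right) = 4$)
$x{\left(E \right)} = -1 - \frac{E}{3} + \frac{2 E}{3 \left(8 + E\right)}$ ($x{\left(E \right)} = -1 + \frac{\frac{E + E}{E + 8} - E}{3} = -1 + \frac{\frac{2 E}{8 + E} - E}{3} = -1 + \frac{- E + \frac{2 E}{8 + E}}{3} = -1 - \left(\frac{E}{3} - \frac{2 E}{3 \left(8 + E\right)}\right) = -1 - \frac{E}{3} + \frac{2 E}{3 \left(8 + E\right)}$)
$O{\left(L \right)} = -4$ ($O{\left(L \right)} = -2 + \left(0 - 2\right) = -2 - 2 = -4$)
$- 124 \left(t{\left(-7,O{\left(m \right)} \right)} + x{\left(10 \right)}\right) = - 124 \left(12 + \frac{-24 - 10^{2} - 90}{3 \left(8 + 10\right)}\right) = - 124 \left(12 + \frac{-24 - 100 - 90}{3 \cdot 18}\right) = - 124 \left(12 + \frac{1}{3} \cdot \frac{1}{18} \left(-24 - 100 - 90\right)\right) = - 124 \left(12 + \frac{1}{3} \cdot \frac{1}{18} \left(-214\right)\right) = - 124 \left(12 - \frac{107}{27}\right) = \left(-124\right) \frac{217}{27} = - \frac{26908}{27}$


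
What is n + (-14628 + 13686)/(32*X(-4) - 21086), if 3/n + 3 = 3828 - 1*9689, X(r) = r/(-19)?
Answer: 17292059/391427864 ≈ 0.044177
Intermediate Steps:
X(r) = -r/19 (X(r) = r*(-1/19) = -r/19)
n = -3/5864 (n = 3/(-3 + (3828 - 1*9689)) = 3/(-3 + (3828 - 9689)) = 3/(-3 - 5861) = 3/(-5864) = 3*(-1/5864) = -3/5864 ≈ -0.00051160)
n + (-14628 + 13686)/(32*X(-4) - 21086) = -3/5864 + (-14628 + 13686)/(32*(-1/19*(-4)) - 21086) = -3/5864 - 942/(32*(4/19) - 21086) = -3/5864 - 942/(128/19 - 21086) = -3/5864 - 942/(-400506/19) = -3/5864 - 942*(-19/400506) = -3/5864 + 2983/66751 = 17292059/391427864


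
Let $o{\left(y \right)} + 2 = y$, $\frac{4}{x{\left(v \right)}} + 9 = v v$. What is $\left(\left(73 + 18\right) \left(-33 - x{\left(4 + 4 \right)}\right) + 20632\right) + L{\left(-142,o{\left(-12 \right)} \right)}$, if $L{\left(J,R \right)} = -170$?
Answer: $\frac{959881}{55} \approx 17452.0$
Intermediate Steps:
$x{\left(v \right)} = \frac{4}{-9 + v^{2}}$ ($x{\left(v \right)} = \frac{4}{-9 + v v} = \frac{4}{-9 + v^{2}}$)
$o{\left(y \right)} = -2 + y$
$\left(\left(73 + 18\right) \left(-33 - x{\left(4 + 4 \right)}\right) + 20632\right) + L{\left(-142,o{\left(-12 \right)} \right)} = \left(\left(73 + 18\right) \left(-33 - \frac{4}{-9 + \left(4 + 4\right)^{2}}\right) + 20632\right) - 170 = \left(91 \left(-33 - \frac{4}{-9 + 8^{2}}\right) + 20632\right) - 170 = \left(91 \left(-33 - \frac{4}{-9 + 64}\right) + 20632\right) - 170 = \left(91 \left(-33 - \frac{4}{55}\right) + 20632\right) - 170 = \left(91 \left(- \frac{1819}{55}\right) + 20632\right) - 170 = \left(- \frac{165529}{55} + 20632\right) - 170 = \frac{969231}{55} - 170 = \frac{959881}{55}$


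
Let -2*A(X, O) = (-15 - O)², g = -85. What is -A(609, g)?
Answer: 2450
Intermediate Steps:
A(X, O) = -(-15 - O)²/2
-A(609, g) = -(-1)*(15 - 85)²/2 = -(-1)*(-70)²/2 = -(-1)*4900/2 = -1*(-2450) = 2450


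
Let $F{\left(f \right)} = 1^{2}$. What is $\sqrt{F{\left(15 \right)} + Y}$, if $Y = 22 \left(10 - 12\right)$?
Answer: $i \sqrt{43} \approx 6.5574 i$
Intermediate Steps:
$F{\left(f \right)} = 1$
$Y = -44$ ($Y = 22 \left(-2\right) = -44$)
$\sqrt{F{\left(15 \right)} + Y} = \sqrt{1 - 44} = \sqrt{-43} = i \sqrt{43}$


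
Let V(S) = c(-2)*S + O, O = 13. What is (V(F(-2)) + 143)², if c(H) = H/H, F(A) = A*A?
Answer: 25600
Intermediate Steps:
F(A) = A²
c(H) = 1
V(S) = 13 + S (V(S) = 1*S + 13 = S + 13 = 13 + S)
(V(F(-2)) + 143)² = ((13 + (-2)²) + 143)² = ((13 + 4) + 143)² = (17 + 143)² = 160² = 25600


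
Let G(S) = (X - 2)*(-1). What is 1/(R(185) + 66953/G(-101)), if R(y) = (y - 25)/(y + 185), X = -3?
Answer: 185/2477341 ≈ 7.4677e-5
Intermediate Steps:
G(S) = 5 (G(S) = (-3 - 2)*(-1) = -5*(-1) = 5)
R(y) = (-25 + y)/(185 + y)
1/(R(185) + 66953/G(-101)) = 1/((-25 + 185)/(185 + 185) + 66953/5) = 1/(160/370 + 66953*(1/5)) = 1/((1/370)*160 + 66953/5) = 1/(16/37 + 66953/5) = 1/(2477341/185) = 185/2477341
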